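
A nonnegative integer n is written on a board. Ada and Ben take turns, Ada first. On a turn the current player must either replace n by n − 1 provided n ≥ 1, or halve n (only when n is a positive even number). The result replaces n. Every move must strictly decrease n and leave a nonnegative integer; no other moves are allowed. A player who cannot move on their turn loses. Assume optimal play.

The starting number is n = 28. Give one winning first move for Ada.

Positions with no move are L. A position that does have a move is losing for the player to move precisely when every available move leads to a winning position for the opponent. Fill in the labels:
n=0: no move → L
n=1: →0(L), so W
n=2: →1(W) only, which is W, so L
n=3: →2(L), so W
n=4: →2(L), so W
n=5: →4(W) only, which is W, so L
n=6: →5(L), so W
n=7: →6(W) only, which is W, so L
n=8: →7(L), so W
n=9: →8(W) only, which is W, so L
n=10: →5(L), so W
n=11: →10(W) only, which is W, so L
n=12: →11(L), so W
n=13: →12(W) only, which is W, so L
n=14: →7(L), so W
n=15: →14(W) only, which is W, so L
n=16: →15(L), so W
n=17: →16(W) only, which is W, so L
n=18: →9(L), so W
n=19: →18(W) only, which is W, so L
n=20: →19(L), so W
n=21: →20(W) only, which is W, so L
n=22: →11(L), so W
n=23: →22(W) only, which is W, so L
n=24: →23(L), so W
n=25: →24(W) only, which is W, so L
n=26: →13(L), so W
n=27: →26(W) only, which is W, so L
n=28: →27(L), so W
From 28, the L positions reachable in one move are: 27.

Move to 27.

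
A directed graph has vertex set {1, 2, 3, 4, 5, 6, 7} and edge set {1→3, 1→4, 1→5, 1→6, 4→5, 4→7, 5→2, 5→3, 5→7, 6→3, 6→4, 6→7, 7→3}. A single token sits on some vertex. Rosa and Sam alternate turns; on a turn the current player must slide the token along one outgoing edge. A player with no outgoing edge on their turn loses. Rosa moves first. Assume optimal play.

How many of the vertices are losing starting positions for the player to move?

Use the standard recursion: the mover loses at a terminal position; elsewhere, the mover wins exactly when some move hands the opponent an L position.
Every edge goes from a vertex to one that appears earlier in the order 3, 2, 7, 5, 4, 6, 1, so processing vertices in that order labels each vertex after all of its successors.
3: no outgoing edge → L
2: no outgoing edge → L
7: reaches L-position 3 → W
5: reaches L-position 2 → W
4: only reaches 5(W), 7(W), all W → L
6: reaches L-position 4 → W
1: reaches L-position 4 → W
The L vertices are 2, 3, 4; that is 3 in all.

3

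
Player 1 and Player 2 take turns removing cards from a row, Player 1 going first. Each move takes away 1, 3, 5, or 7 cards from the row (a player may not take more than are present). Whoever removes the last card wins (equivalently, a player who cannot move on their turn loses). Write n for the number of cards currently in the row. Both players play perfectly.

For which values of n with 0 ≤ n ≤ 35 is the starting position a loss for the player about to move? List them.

0, 2, 4, 6, 8, 10, 12, 14, 16, 18, 20, 22, 24, 26, 28, 30, 32, 34

Label each position W (a win for the player to move) or L (a loss). A position with no legal move is L; any other position is W exactly when some move reaches an L, and L when every move reaches a W.
n=0: no move → L
n=1: reaches L-position 0 → W
n=2: only reaches 1(W), which is W → L
n=3: reaches L-position 2 → W
n=4: only reaches 3(W), 1(W), all W → L
n=5: reaches L-position 4 → W
n=6: only reaches 5(W), 3(W), 1(W), all W → L
n=7: reaches L-position 6 → W
n=8: only reaches 7(W), 5(W), 3(W), 1(W), all W → L
n=9: reaches L-position 8 → W
n=10: only reaches 9(W), 7(W), 5(W), 3(W), all W → L
n=11: reaches L-position 10 → W
n=12: only reaches 11(W), 9(W), 7(W), 5(W), all W → L
n=13: reaches L-position 12 → W
n=14: only reaches 13(W), 11(W), 9(W), 7(W), all W → L
n=15: reaches L-position 14 → W
n=16: only reaches 15(W), 13(W), 11(W), 9(W), all W → L
n=17: reaches L-position 16 → W
n=18: only reaches 17(W), 15(W), 13(W), 11(W), all W → L
n=19: reaches L-position 18 → W
n=20: only reaches 19(W), 17(W), 15(W), 13(W), all W → L
n=21: reaches L-position 20 → W
n=22: only reaches 21(W), 19(W), 17(W), 15(W), all W → L
n=23: reaches L-position 22 → W
n=24: only reaches 23(W), 21(W), 19(W), 17(W), all W → L
n=25: reaches L-position 24 → W
n=26: only reaches 25(W), 23(W), 21(W), 19(W), all W → L
n=27: reaches L-position 26 → W
n=28: only reaches 27(W), 25(W), 23(W), 21(W), all W → L
n=29: reaches L-position 28 → W
n=30: only reaches 29(W), 27(W), 25(W), 23(W), all W → L
n=31: reaches L-position 30 → W
n=32: only reaches 31(W), 29(W), 27(W), 25(W), all W → L
n=33: reaches L-position 32 → W
n=34: only reaches 33(W), 31(W), 29(W), 27(W), all W → L
n=35: reaches L-position 34 → W
The losing starting values of n are exactly the entries labelled L in this table (18 of them).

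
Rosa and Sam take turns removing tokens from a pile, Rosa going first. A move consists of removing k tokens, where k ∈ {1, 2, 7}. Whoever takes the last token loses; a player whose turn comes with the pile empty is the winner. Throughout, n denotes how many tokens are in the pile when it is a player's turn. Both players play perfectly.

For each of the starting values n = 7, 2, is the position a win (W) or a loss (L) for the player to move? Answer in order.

Use the standard recursion: the mover wins at a terminal position; elsewhere, the mover wins exactly when some move hands the opponent an L position.
n=0: no move; the opponent has just taken the last token and therefore loses → W
n=1: only reaches 0(W), which is W → L
n=2: reaches L-position 1 → W
n=3: reaches L-position 1 → W
n=4: only reaches 3(W), 2(W), all W → L
n=5: reaches L-position 4 → W
n=6: reaches L-position 4 → W
n=7: only reaches 6(W), 5(W), 0(W), all W → L

7: L, 2: W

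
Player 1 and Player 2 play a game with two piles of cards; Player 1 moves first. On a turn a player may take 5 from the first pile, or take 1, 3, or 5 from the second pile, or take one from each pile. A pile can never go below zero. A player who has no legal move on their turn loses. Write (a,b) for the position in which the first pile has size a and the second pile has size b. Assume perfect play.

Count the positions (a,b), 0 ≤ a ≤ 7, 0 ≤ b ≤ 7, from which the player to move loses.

Use the standard recursion: the mover loses at a terminal position; elsewhere, the mover wins exactly when some move hands the opponent an L position.
Every move lowers a or b (never raises either), so fill the grid row by row in increasing a, and left to right within a row: each cell's successors are then already labelled.
      b=0  b=1  b=2  b=3  b=4  b=5  b=6  b=7
a=0:    L    W    L    W    L    W    L    W
a=1:    L    W    L    W    L    W    L    W
a=2:    L    W    L    W    L    W    L    W
a=3:    L    W    L    W    L    W    L    W
a=4:    L    W    L    W    L    W    L    W
a=5:    W    W    W    W    W    W    W    W
a=6:    W    L    W    L    W    L    W    L
a=7:    W    L    W    L    W    L    W    L
Cells with no legal move (terminal, hence L): (0,0), (1,0), (2,0), (3,0), (4,0).
The remaining L cells, each justified by listing all of its moves:
(0,2): the only move is to (0,1)(W), a W ⇒ L
(0,4): moves to (0,3)(W), (0,1)(W); every one is W ⇒ L
(0,6): moves to (0,5)(W), (0,3)(W), (0,1)(W); every one is W ⇒ L
(1,2): moves to (1,1)(W), (0,1)(W); every one is W ⇒ L
(1,4): moves to (1,3)(W), (1,1)(W), (0,3)(W); every one is W ⇒ L
(1,6): moves to (1,5)(W), (1,3)(W), (1,1)(W), (0,5)(W); every one is W ⇒ L
(2,2): moves to (2,1)(W), (1,1)(W); every one is W ⇒ L
(2,4): moves to (2,3)(W), (2,1)(W), (1,3)(W); every one is W ⇒ L
(2,6): moves to (2,5)(W), (2,3)(W), (2,1)(W), (1,5)(W); every one is W ⇒ L
(3,2): moves to (3,1)(W), (2,1)(W); every one is W ⇒ L
(3,4): moves to (3,3)(W), (3,1)(W), (2,3)(W); every one is W ⇒ L
(3,6): moves to (3,5)(W), (3,3)(W), (3,1)(W), (2,5)(W); every one is W ⇒ L
(4,2): moves to (4,1)(W), (3,1)(W); every one is W ⇒ L
(4,4): moves to (4,3)(W), (4,1)(W), (3,3)(W); every one is W ⇒ L
(4,6): moves to (4,5)(W), (4,3)(W), (4,1)(W), (3,5)(W); every one is W ⇒ L
(6,1): moves to (1,1)(W), (6,0)(W), (5,0)(W); every one is W ⇒ L
(6,3): moves to (1,3)(W), (6,2)(W), (6,0)(W), (5,2)(W); every one is W ⇒ L
(6,5): moves to (1,5)(W), (6,4)(W), (6,2)(W), (6,0)(W), (5,4)(W); every one is W ⇒ L
(6,7): moves to (1,7)(W), (6,6)(W), (6,4)(W), (6,2)(W), (5,6)(W); every one is W ⇒ L
(7,1): moves to (2,1)(W), (7,0)(W), (6,0)(W); every one is W ⇒ L
(7,3): moves to (2,3)(W), (7,2)(W), (7,0)(W), (6,2)(W); every one is W ⇒ L
(7,5): moves to (2,5)(W), (7,4)(W), (7,2)(W), (7,0)(W), (6,4)(W); every one is W ⇒ L
(7,7): moves to (2,7)(W), (7,6)(W), (7,4)(W), (7,2)(W), (6,6)(W); every one is W ⇒ L
Every other cell has at least one move into one of the L cells above, so it is W.
L cells per row: a=0: 4, a=1: 4, a=2: 4, a=3: 4, a=4: 4, a=5: 0, a=6: 4, a=7: 4; total 28.

28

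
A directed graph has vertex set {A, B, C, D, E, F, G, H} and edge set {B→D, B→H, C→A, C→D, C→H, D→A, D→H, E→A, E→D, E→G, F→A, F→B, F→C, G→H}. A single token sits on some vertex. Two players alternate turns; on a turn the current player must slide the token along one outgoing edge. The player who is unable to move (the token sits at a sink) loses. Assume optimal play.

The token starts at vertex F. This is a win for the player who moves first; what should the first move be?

Positions with no move are L. A position that does have a move is losing for the player to move precisely when every available move leads to a winning position for the opponent. Fill in the labels:
Every edge goes from a vertex to one that appears earlier in the order H, A, D, B, C, G, E, F, so processing vertices in that order labels each vertex after all of its successors.
H: no outgoing edge → L
A: no outgoing edge → L
D: →A(L), so W
B: →H(L), so W
C: →A(L), so W
G: →H(L), so W
E: →A(L), so W
F: →A(L), so W
From F, the L positions reachable in one move are: A.

Move to A.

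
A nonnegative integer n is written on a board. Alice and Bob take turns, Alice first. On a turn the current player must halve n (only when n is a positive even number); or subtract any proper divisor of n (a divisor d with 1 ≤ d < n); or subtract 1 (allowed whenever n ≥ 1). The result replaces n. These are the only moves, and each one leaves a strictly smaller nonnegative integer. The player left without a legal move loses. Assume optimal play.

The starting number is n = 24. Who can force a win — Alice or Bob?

Alice wins.

Use the standard recursion: the mover loses at a terminal position; elsewhere, the mover wins exactly when some move hands the opponent an L position.
n=0: no move → L
n=1: →0(L), so W
n=2: →1(W) only, which is W, so L
n=3: →2(L), so W
n=4: →2(L), so W
n=5: →4(W) only, which is W, so L
n=6: →5(L), so W
n=7: →6(W) only, which is W, so L
n=8: →7(L), so W
n=9: →6(W), 8(W) — all W, so L
n=10: →5(L), so W
n=11: →10(W) only, which is W, so L
n=12: →9(L), so W
n=13: →12(W) only, which is W, so L
n=14: →7(L), so W
n=15: →10(W), 12(W), 14(W) — all W, so L
n=16: →15(L), so W
n=17: →16(W) only, which is W, so L
n=18: →9(L), so W
n=19: →18(W) only, which is W, so L
n=20: →15(L), so W
n=21: →14(W), 18(W), 20(W) — all W, so L
n=22: →11(L), so W
n=23: →22(W) only, which is W, so L
n=24: →21(L), so W
From 24 Alice can move to 21, reaching an L position.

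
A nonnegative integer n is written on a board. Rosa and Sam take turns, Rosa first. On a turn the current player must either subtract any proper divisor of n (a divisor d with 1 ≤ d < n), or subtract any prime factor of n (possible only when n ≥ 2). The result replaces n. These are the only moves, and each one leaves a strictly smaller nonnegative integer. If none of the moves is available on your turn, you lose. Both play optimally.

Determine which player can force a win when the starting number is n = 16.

Work bottom-up. With no move the player to move loses. Otherwise the position is W if at least one move leads to an L position for the opponent, and L if every move leads to a W.
n=0: no move → L
n=1: no move → L
n=2: can move to 0, which is L ⇒ W
n=3: can move to 0, which is L ⇒ W
n=4: moves to 2(W), 3(W); every one is W ⇒ L
n=5: can move to 0, which is L ⇒ W
n=6: can move to 4, which is L ⇒ W
n=7: can move to 0, which is L ⇒ W
n=8: can move to 4, which is L ⇒ W
n=9: moves to 6(W), 8(W); every one is W ⇒ L
n=10: can move to 9, which is L ⇒ W
n=11: can move to 0, which is L ⇒ W
n=12: can move to 9, which is L ⇒ W
n=13: can move to 0, which is L ⇒ W
n=14: moves to 7(W), 12(W), 13(W); every one is W ⇒ L
n=15: can move to 14, which is L ⇒ W
n=16: can move to 14, which is L ⇒ W
From 16 Rosa can move to 14, reaching an L position.

Rosa wins.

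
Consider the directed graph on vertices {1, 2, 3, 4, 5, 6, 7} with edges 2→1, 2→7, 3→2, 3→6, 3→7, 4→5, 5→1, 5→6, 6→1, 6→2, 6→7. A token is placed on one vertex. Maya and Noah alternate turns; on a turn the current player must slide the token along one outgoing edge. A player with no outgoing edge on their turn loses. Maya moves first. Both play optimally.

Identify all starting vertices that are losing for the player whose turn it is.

Build the W/L table. Terminal = L. A non-terminal position is W if it has a move to some L; otherwise it is L.
Every edge goes from a vertex to one that appears earlier in the order 7, 1, 2, 6, 3, 5, 4, so processing vertices in that order labels each vertex after all of its successors.
7: no outgoing edge → L
1: no outgoing edge → L
2: reaches L-position 1 → W
6: reaches L-position 1 → W
3: reaches L-position 7 → W
5: reaches L-position 1 → W
4: only reaches 5(W), which is W → L
The losing starting vertices are exactly the entries labelled L in this table (3 of them).

1, 4, 7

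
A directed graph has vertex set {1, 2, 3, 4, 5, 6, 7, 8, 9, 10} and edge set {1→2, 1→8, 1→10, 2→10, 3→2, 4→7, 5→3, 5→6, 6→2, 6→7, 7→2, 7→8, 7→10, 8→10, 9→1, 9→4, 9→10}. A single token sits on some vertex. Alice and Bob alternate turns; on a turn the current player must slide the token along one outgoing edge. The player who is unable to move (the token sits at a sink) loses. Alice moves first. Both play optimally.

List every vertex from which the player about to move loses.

Build the W/L table. Terminal = L. A non-terminal position is W if it has a move to some L; otherwise it is L.
Every edge goes from a vertex to one that appears earlier in the order 10, 2, 8, 7, 4, 3, 1, 9, 6, 5, so processing vertices in that order labels each vertex after all of its successors.
10: no outgoing edge → L
2: W (go to 10, an L position)
8: W (go to 10, an L position)
7: W (go to 10, an L position)
4: L (sole option 7(W) is W)
3: L (sole option 2(W) is W)
1: W (go to 10, an L position)
9: W (go to 4, an L position)
6: L (options 7(W), 2(W) are all W)
5: W (go to 6, an L position)
The losing starting vertices are exactly the entries labelled L in this table (4 of them).

3, 4, 6, 10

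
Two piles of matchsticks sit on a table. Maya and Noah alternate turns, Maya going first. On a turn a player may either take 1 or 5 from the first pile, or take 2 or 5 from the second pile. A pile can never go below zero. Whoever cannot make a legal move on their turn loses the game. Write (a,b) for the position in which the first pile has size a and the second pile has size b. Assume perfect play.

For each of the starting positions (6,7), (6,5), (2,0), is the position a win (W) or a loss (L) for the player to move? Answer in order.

(6,7): L, (6,5): W, (2,0): L

Use the standard recursion: the mover loses at a terminal position; elsewhere, the mover wins exactly when some move hands the opponent an L position.
No move ever increases a pile, so every position that can arise here has a ≤ 6 and b ≤ 7; it is enough to label the cells with 0 ≤ a ≤ 6 and 0 ≤ b ≤ 7.
Every move lowers a or b (never raises either), so fill the grid row by row in increasing a, and left to right within a row: each cell's successors are then already labelled.
      b=0  b=1  b=2  b=3  b=4  b=5  b=6  b=7
a=0:    L    L    W    W    L    W    W    L
a=1:    W    W    L    L    W    W    L    W
a=2:    L    L    W    W    L    W    W    L
a=3:    W    W    L    L    W    W    L    W
a=4:    L    L    W    W    L    W    W    L
a=5:    W    W    L    L    W    W    L    W
a=6:    L    L    W    W    L    W    W    L
Cells with no legal move (terminal, hence L): (0,0), (0,1).
The remaining L cells, each justified by listing all of its moves:
(0,4): only reaches (0,2)(W), which is W → L
(0,7): only reaches (0,5)(W), (0,2)(W), all W → L
(1,2): only reaches (0,2)(W), (1,0)(W), all W → L
(1,3): only reaches (0,3)(W), (1,1)(W), all W → L
(1,6): only reaches (0,6)(W), (1,4)(W), (1,1)(W), all W → L
(2,0): only reaches (1,0)(W), which is W → L
(2,1): only reaches (1,1)(W), which is W → L
(2,4): only reaches (1,4)(W), (2,2)(W), all W → L
(2,7): only reaches (1,7)(W), (2,5)(W), (2,2)(W), all W → L
(3,2): only reaches (2,2)(W), (3,0)(W), all W → L
(3,3): only reaches (2,3)(W), (3,1)(W), all W → L
(3,6): only reaches (2,6)(W), (3,4)(W), (3,1)(W), all W → L
(4,0): only reaches (3,0)(W), which is W → L
(4,1): only reaches (3,1)(W), which is W → L
(4,4): only reaches (3,4)(W), (4,2)(W), all W → L
(4,7): only reaches (3,7)(W), (4,5)(W), (4,2)(W), all W → L
(5,2): only reaches (4,2)(W), (0,2)(W), (5,0)(W), all W → L
(5,3): only reaches (4,3)(W), (0,3)(W), (5,1)(W), all W → L
(5,6): only reaches (4,6)(W), (0,6)(W), (5,4)(W), (5,1)(W), all W → L
(6,0): only reaches (5,0)(W), (1,0)(W), all W → L
(6,1): only reaches (5,1)(W), (1,1)(W), all W → L
(6,4): only reaches (5,4)(W), (1,4)(W), (6,2)(W), all W → L
(6,7): only reaches (5,7)(W), (1,7)(W), (6,5)(W), (6,2)(W), all W → L
Every other cell has at least one move into one of the L cells above, so it is W.
(6,7): one of the L cells justified above, so L
(6,5): the move to (6,0) reaches an L cell, so W
(2,0): one of the L cells justified above, so L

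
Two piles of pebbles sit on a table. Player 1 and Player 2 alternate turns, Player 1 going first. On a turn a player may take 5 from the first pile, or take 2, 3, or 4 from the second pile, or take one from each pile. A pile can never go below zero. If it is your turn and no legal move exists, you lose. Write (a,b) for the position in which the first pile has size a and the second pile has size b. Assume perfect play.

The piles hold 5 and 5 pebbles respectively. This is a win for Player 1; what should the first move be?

Move to (5,3).

Classify positions by backward induction: terminal positions (no move available) are L. From any other position, the mover wins iff some move reaches an L.
No move ever increases a pile, so every position that can arise here has a ≤ 5 and b ≤ 5; it is enough to label the cells with 0 ≤ a ≤ 5 and 0 ≤ b ≤ 5.
Every move lowers a or b (never raises either), so fill the grid row by row in increasing a, and left to right within a row: each cell's successors are then already labelled.
      b=0  b=1  b=2  b=3  b=4  b=5
a=0:    L    L    W    W    W    W
a=1:    L    W    W    W    W    L
a=2:    L    W    W    W    W    L
a=3:    L    W    W    W    W    L
a=4:    L    W    W    W    W    L
a=5:    W    W    L    L    W    W
Cells with no legal move (terminal, hence L): (0,0), (0,1), (1,0), (2,0), (3,0), (4,0).
The remaining L cells, each justified by listing all of its moves:
(1,5): →(1,3)(W), (1,2)(W), (1,1)(W), (0,4)(W) — all W, so L
(2,5): →(2,3)(W), (2,2)(W), (2,1)(W), (1,4)(W) — all W, so L
(3,5): →(3,3)(W), (3,2)(W), (3,1)(W), (2,4)(W) — all W, so L
(4,5): →(4,3)(W), (4,2)(W), (4,1)(W), (3,4)(W) — all W, so L
(5,2): →(0,2)(W), (5,0)(W), (4,1)(W) — all W, so L
(5,3): →(0,3)(W), (5,1)(W), (5,0)(W), (4,2)(W) — all W, so L
Every other cell has at least one move into one of the L cells above, so it is W.
From (5,5), the L positions reachable in one move are: (5,3), (5,2). Any move reaching one of these is winning.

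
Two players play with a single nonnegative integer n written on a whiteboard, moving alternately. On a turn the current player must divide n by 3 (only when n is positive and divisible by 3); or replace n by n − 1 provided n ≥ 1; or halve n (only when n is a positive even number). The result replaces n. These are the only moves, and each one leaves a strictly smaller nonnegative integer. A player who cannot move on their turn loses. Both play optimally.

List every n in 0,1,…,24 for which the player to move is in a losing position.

Positions with no move are L. A position that does have a move is losing for the player to move precisely when every available move leads to a winning position for the opponent. Fill in the labels:
n=0: no move → L
n=1: W (go to 0, an L position)
n=2: L (sole option 1(W) is W)
n=3: W (go to 2, an L position)
n=4: W (go to 2, an L position)
n=5: L (sole option 4(W) is W)
n=6: W (go to 2, an L position)
n=7: L (sole option 6(W) is W)
n=8: W (go to 7, an L position)
n=9: L (options 3(W), 8(W) are all W)
n=10: W (go to 5, an L position)
n=11: L (sole option 10(W) is W)
n=12: W (go to 11, an L position)
n=13: L (sole option 12(W) is W)
n=14: W (go to 7, an L position)
n=15: W (go to 5, an L position)
n=16: L (options 8(W), 15(W) are all W)
n=17: W (go to 16, an L position)
n=18: W (go to 9, an L position)
n=19: L (sole option 18(W) is W)
n=20: W (go to 19, an L position)
n=21: W (go to 7, an L position)
n=22: W (go to 11, an L position)
n=23: L (sole option 22(W) is W)
n=24: W (go to 23, an L position)
Reading off the rows marked L gives the requested list; there are 10 such values of n.

0, 2, 5, 7, 9, 11, 13, 16, 19, 23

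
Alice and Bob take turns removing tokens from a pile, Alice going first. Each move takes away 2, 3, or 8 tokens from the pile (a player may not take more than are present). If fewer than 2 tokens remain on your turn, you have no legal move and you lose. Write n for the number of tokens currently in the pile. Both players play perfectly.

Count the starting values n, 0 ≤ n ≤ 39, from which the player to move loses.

16

Label each position W (a win for the player to move) or L (a loss). A position with no legal move is L; any other position is W exactly when some move reaches an L, and L when every move reaches a W.
n=0: no move → L
n=1: no move → L
n=2: reaches L-position 0 → W
n=3: reaches L-position 1 → W
n=4: reaches L-position 1 → W
n=5: only reaches 3(W), 2(W), all W → L
n=6: only reaches 4(W), 3(W), all W → L
n=7: reaches L-position 5 → W
n=8: reaches L-position 6 → W
n=9: reaches L-position 6 → W
n=10: only reaches 8(W), 7(W), 2(W), all W → L
n=11: only reaches 9(W), 8(W), 3(W), all W → L
n=12: reaches L-position 10 → W
n=13: reaches L-position 11 → W
n=14: reaches L-position 11 → W
n=15: only reaches 13(W), 12(W), 7(W), all W → L
n=16: only reaches 14(W), 13(W), 8(W), all W → L
n=17: reaches L-position 15 → W
n=18: reaches L-position 16 → W
n=19: reaches L-position 16 → W
n=20: only reaches 18(W), 17(W), 12(W), all W → L
n=21: only reaches 19(W), 18(W), 13(W), all W → L
n=22: reaches L-position 20 → W
n=23: reaches L-position 21 → W
n=24: reaches L-position 21 → W
n=25: only reaches 23(W), 22(W), 17(W), all W → L
n=26: only reaches 24(W), 23(W), 18(W), all W → L
n=27: reaches L-position 25 → W
n=28: reaches L-position 26 → W
n=29: reaches L-position 26 → W
n=30: only reaches 28(W), 27(W), 22(W), all W → L
n=31: only reaches 29(W), 28(W), 23(W), all W → L
n=32: reaches L-position 30 → W
n=33: reaches L-position 31 → W
n=34: reaches L-position 31 → W
n=35: only reaches 33(W), 32(W), 27(W), all W → L
n=36: only reaches 34(W), 33(W), 28(W), all W → L
n=37: reaches L-position 35 → W
n=38: reaches L-position 36 → W
n=39: reaches L-position 36 → W
L entries with 0 ≤ n ≤ 39: n = 0, 1, 5, 6, 10, 11, 15, 16, 20, 21, 25, 26, 30, 31, 35, 36; that makes 16.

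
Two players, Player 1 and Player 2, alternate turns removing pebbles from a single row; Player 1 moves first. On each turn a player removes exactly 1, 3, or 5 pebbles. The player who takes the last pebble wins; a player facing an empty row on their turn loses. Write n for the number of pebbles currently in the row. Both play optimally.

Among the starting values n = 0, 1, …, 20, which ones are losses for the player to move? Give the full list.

Compute win/loss labels from the base case upward. A position with no move is L. Any other position is W if it can reach an L in one move, else L.
n=0: no move → L
n=1: reaches L-position 0 → W
n=2: only reaches 1(W), which is W → L
n=3: reaches L-position 2 → W
n=4: only reaches 3(W), 1(W), all W → L
n=5: reaches L-position 4 → W
n=6: only reaches 5(W), 3(W), 1(W), all W → L
n=7: reaches L-position 6 → W
n=8: only reaches 7(W), 5(W), 3(W), all W → L
n=9: reaches L-position 8 → W
n=10: only reaches 9(W), 7(W), 5(W), all W → L
n=11: reaches L-position 10 → W
n=12: only reaches 11(W), 9(W), 7(W), all W → L
n=13: reaches L-position 12 → W
n=14: only reaches 13(W), 11(W), 9(W), all W → L
n=15: reaches L-position 14 → W
n=16: only reaches 15(W), 13(W), 11(W), all W → L
n=17: reaches L-position 16 → W
n=18: only reaches 17(W), 15(W), 13(W), all W → L
n=19: reaches L-position 18 → W
n=20: only reaches 19(W), 17(W), 15(W), all W → L
The losing starting values of n are exactly the entries labelled L in this table (11 of them).

0, 2, 4, 6, 8, 10, 12, 14, 16, 18, 20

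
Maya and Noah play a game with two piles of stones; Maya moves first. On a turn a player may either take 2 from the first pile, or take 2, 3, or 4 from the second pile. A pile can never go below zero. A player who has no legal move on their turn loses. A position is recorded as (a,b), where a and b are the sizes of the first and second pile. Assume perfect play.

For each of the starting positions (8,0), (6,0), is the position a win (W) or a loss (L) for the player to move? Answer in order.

Work bottom-up. With no move the player to move loses. Otherwise the position is W if at least one move leads to an L position for the opponent, and L if every move leads to a W.
No move ever increases a pile, so every position that can arise here has a ≤ 8 and b ≤ 0; it is enough to label the cells with 0 ≤ a ≤ 8 and 0 ≤ b ≤ 0.
Every move lowers a or b (never raises either), so fill the grid row by row in increasing a, and left to right within a row: each cell's successors are then already labelled.
      b=0
a=0:    L
a=1:    L
a=2:    W
a=3:    W
a=4:    L
a=5:    L
a=6:    W
a=7:    W
a=8:    L
Cells with no legal move (terminal, hence L): (0,0), (1,0).
The remaining L cells, each justified by listing all of its moves:
(4,0): the only move is to (2,0)(W), a W ⇒ L
(5,0): the only move is to (3,0)(W), a W ⇒ L
(8,0): the only move is to (6,0)(W), a W ⇒ L
Every other cell has at least one move into one of the L cells above, so it is W.
(8,0): one of the L cells justified above, so L
(6,0): the move to (4,0) reaches an L cell, so W

(8,0): L, (6,0): W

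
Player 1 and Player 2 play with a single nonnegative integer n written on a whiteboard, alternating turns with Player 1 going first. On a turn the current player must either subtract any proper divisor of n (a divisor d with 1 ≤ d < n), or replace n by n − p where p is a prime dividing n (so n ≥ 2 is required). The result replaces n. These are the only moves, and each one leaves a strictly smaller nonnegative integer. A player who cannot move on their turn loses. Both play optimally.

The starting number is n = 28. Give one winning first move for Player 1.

Move to 14.

Label each position W (a win for the player to move) or L (a loss). A position with no legal move is L; any other position is W exactly when some move reaches an L, and L when every move reaches a W.
n=0: no move → L
n=1: no move → L
n=2: can move to 0, which is L ⇒ W
n=3: can move to 0, which is L ⇒ W
n=4: moves to 2(W), 3(W); every one is W ⇒ L
n=5: can move to 0, which is L ⇒ W
n=6: can move to 4, which is L ⇒ W
n=7: can move to 0, which is L ⇒ W
n=8: can move to 4, which is L ⇒ W
n=9: moves to 6(W), 8(W); every one is W ⇒ L
n=10: can move to 9, which is L ⇒ W
n=11: can move to 0, which is L ⇒ W
n=12: can move to 9, which is L ⇒ W
n=13: can move to 0, which is L ⇒ W
n=14: moves to 7(W), 12(W), 13(W); every one is W ⇒ L
n=15: can move to 14, which is L ⇒ W
n=16: can move to 14, which is L ⇒ W
n=17: can move to 0, which is L ⇒ W
n=18: can move to 9, which is L ⇒ W
n=19: can move to 0, which is L ⇒ W
n=20: moves to 10(W), 15(W), 16(W), 18(W), 19(W); every one is W ⇒ L
n=21: can move to 14, which is L ⇒ W
n=22: can move to 20, which is L ⇒ W
n=23: can move to 0, which is L ⇒ W
n=24: can move to 20, which is L ⇒ W
n=25: can move to 20, which is L ⇒ W
n=26: moves to 13(W), 24(W), 25(W); every one is W ⇒ L
n=27: can move to 26, which is L ⇒ W
n=28: can move to 14, which is L ⇒ W
From 28, the L positions reachable in one move are: 14, 26. Any move reaching one of these is winning.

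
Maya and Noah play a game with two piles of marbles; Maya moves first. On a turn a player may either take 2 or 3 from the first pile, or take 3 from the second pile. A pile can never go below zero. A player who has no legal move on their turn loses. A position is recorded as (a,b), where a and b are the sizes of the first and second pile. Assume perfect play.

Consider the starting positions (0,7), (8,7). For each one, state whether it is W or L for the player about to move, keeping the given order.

(0,7): L, (8,7): W

Compute win/loss labels from the base case upward. A position with no move is L. Any other position is W if it can reach an L in one move, else L.
No move ever increases a pile, so every position that can arise here has a ≤ 8 and b ≤ 7; it is enough to label the cells with 0 ≤ a ≤ 8 and 0 ≤ b ≤ 7.
Every move lowers a or b (never raises either), so fill the grid row by row in increasing a, and left to right within a row: each cell's successors are then already labelled.
      b=0  b=1  b=2  b=3  b=4  b=5  b=6  b=7
a=0:    L    L    L    W    W    W    L    L
a=1:    L    L    L    W    W    W    L    L
a=2:    W    W    W    L    L    L    W    W
a=3:    W    W    W    L    L    L    W    W
a=4:    W    W    W    W    W    W    W    W
a=5:    L    L    L    W    W    W    L    L
a=6:    L    L    L    W    W    W    L    L
a=7:    W    W    W    L    L    L    W    W
a=8:    W    W    W    L    L    L    W    W
Cells with no legal move (terminal, hence L): (0,0), (0,1), (0,2), (1,0), (1,1), (1,2).
The remaining L cells, each justified by listing all of its moves:
(0,6): L (sole option (0,3)(W) is W)
(0,7): L (sole option (0,4)(W) is W)
(1,6): L (sole option (1,3)(W) is W)
(1,7): L (sole option (1,4)(W) is W)
(2,3): L (options (0,3)(W), (2,0)(W) are all W)
(2,4): L (options (0,4)(W), (2,1)(W) are all W)
(2,5): L (options (0,5)(W), (2,2)(W) are all W)
(3,3): L (options (1,3)(W), (0,3)(W), (3,0)(W) are all W)
(3,4): L (options (1,4)(W), (0,4)(W), (3,1)(W) are all W)
(3,5): L (options (1,5)(W), (0,5)(W), (3,2)(W) are all W)
(5,0): L (options (3,0)(W), (2,0)(W) are all W)
(5,1): L (options (3,1)(W), (2,1)(W) are all W)
(5,2): L (options (3,2)(W), (2,2)(W) are all W)
(5,6): L (options (3,6)(W), (2,6)(W), (5,3)(W) are all W)
(5,7): L (options (3,7)(W), (2,7)(W), (5,4)(W) are all W)
(6,0): L (options (4,0)(W), (3,0)(W) are all W)
(6,1): L (options (4,1)(W), (3,1)(W) are all W)
(6,2): L (options (4,2)(W), (3,2)(W) are all W)
(6,6): L (options (4,6)(W), (3,6)(W), (6,3)(W) are all W)
(6,7): L (options (4,7)(W), (3,7)(W), (6,4)(W) are all W)
(7,3): L (options (5,3)(W), (4,3)(W), (7,0)(W) are all W)
(7,4): L (options (5,4)(W), (4,4)(W), (7,1)(W) are all W)
(7,5): L (options (5,5)(W), (4,5)(W), (7,2)(W) are all W)
(8,3): L (options (6,3)(W), (5,3)(W), (8,0)(W) are all W)
(8,4): L (options (6,4)(W), (5,4)(W), (8,1)(W) are all W)
(8,5): L (options (6,5)(W), (5,5)(W), (8,2)(W) are all W)
Every other cell has at least one move into one of the L cells above, so it is W.
(0,7): one of the L cells justified above, so L
(8,7): the move to (6,7) reaches an L cell, so W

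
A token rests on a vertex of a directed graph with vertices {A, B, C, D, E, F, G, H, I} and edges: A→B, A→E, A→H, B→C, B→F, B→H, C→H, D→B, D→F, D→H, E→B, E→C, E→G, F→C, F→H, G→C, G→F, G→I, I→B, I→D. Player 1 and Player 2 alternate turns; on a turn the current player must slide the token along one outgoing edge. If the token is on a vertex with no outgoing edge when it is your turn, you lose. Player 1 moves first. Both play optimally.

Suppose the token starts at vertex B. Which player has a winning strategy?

Player 1 wins.

Use the standard recursion: the mover loses at a terminal position; elsewhere, the mover wins exactly when some move hands the opponent an L position.
Every edge goes from a vertex to one that appears earlier in the order H, C, F, B, D, I, G, E, A, so processing vertices in that order labels each vertex after all of its successors.
H: no outgoing edge → L
C: →H(L), so W
F: →H(L), so W
B: →H(L), so W
D: →H(L), so W
I: →D(W), B(W) — all W, so L
G: →I(L), so W
E: →G(W), B(W), C(W) — all W, so L
A: →E(L), so W
From B Player 1 can move to H, reaching an L position.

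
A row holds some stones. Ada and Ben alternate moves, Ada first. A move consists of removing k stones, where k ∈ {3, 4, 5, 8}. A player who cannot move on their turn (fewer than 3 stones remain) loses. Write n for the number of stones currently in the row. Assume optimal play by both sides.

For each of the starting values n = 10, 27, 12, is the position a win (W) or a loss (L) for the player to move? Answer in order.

10: W, 27: W, 12: L

Positions with no move are L. A position that does have a move is losing for the player to move precisely when every available move leads to a winning position for the opponent. Fill in the labels:
n=0: no move → L
n=1: no move → L
n=2: no move → L
n=3: →0(L), so W
n=4: →1(L), so W
n=5: →2(L), so W
n=6: →2(L), so W
n=7: →2(L), so W
n=8: →0(L), so W
n=9: →1(L), so W
n=10: →2(L), so W
n=11: →8(W), 7(W), 6(W), 3(W) — all W, so L
n=12: →9(W), 8(W), 7(W), 4(W) — all W, so L
n=13: →10(W), 9(W), 8(W), 5(W) — all W, so L
n=14: →11(L), so W
n=15: →12(L), so W
n=16: →13(L), so W
n=17: →13(L), so W
n=18: →13(L), so W
n=19: →11(L), so W
n=20: →12(L), so W
n=21: →13(L), so W
n=22: →19(W), 18(W), 17(W), 14(W) — all W, so L
n=23: →20(W), 19(W), 18(W), 15(W) — all W, so L
n=24: →21(W), 20(W), 19(W), 16(W) — all W, so L
n=25: →22(L), so W
n=26: →23(L), so W
n=27: →24(L), so W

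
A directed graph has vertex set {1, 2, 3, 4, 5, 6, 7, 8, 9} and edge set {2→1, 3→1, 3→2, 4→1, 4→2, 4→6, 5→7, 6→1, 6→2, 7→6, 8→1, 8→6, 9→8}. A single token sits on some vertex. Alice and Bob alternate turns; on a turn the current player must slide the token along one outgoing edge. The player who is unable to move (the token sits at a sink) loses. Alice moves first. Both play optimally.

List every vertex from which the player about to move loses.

Positions with no move are L. A position that does have a move is losing for the player to move precisely when every available move leads to a winning position for the opponent. Fill in the labels:
Every edge goes from a vertex to one that appears earlier in the order 1, 2, 6, 4, 8, 7, 5, 9, 3, so processing vertices in that order labels each vertex after all of its successors.
1: no outgoing edge → L
2: reaches L-position 1 → W
6: reaches L-position 1 → W
4: reaches L-position 1 → W
8: reaches L-position 1 → W
7: only reaches 6(W), which is W → L
5: reaches L-position 7 → W
9: only reaches 8(W), which is W → L
3: reaches L-position 1 → W
The losing starting vertices are exactly the entries labelled L in this table (3 of them).

1, 7, 9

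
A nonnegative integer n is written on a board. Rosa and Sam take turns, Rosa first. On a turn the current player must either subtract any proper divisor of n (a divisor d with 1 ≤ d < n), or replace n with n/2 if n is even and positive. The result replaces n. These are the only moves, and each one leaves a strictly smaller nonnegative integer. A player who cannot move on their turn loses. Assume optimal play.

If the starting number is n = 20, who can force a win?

Use the standard recursion: the mover loses at a terminal position; elsewhere, the mover wins exactly when some move hands the opponent an L position.
n=0: no move → L
n=1: no move → L
n=2: reaches L-position 1 → W
n=3: only reaches 2(W), which is W → L
n=4: reaches L-position 3 → W
n=5: only reaches 4(W), which is W → L
n=6: reaches L-position 3 → W
n=7: only reaches 6(W), which is W → L
n=8: reaches L-position 7 → W
n=9: only reaches 6(W), 8(W), all W → L
n=10: reaches L-position 5 → W
n=11: only reaches 10(W), which is W → L
n=12: reaches L-position 9 → W
n=13: only reaches 12(W), which is W → L
n=14: reaches L-position 7 → W
n=15: only reaches 10(W), 12(W), 14(W), all W → L
n=16: reaches L-position 15 → W
n=17: only reaches 16(W), which is W → L
n=18: reaches L-position 9 → W
n=19: only reaches 18(W), which is W → L
n=20: reaches L-position 15 → W
From 20 Rosa can move to 15, reaching an L position.

Rosa wins.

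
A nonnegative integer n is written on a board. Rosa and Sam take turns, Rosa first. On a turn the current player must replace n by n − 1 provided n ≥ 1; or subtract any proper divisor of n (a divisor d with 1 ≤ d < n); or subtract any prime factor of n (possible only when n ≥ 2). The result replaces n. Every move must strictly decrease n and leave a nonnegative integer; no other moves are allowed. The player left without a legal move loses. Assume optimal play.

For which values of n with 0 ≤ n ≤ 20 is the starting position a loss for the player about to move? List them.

Work bottom-up. With no move the player to move loses. Otherwise the position is W if at least one move leads to an L position for the opponent, and L if every move leads to a W.
n=0: no move → L
n=1: can move to 0, which is L ⇒ W
n=2: can move to 0, which is L ⇒ W
n=3: can move to 0, which is L ⇒ W
n=4: moves to 2(W), 3(W); every one is W ⇒ L
n=5: can move to 0, which is L ⇒ W
n=6: can move to 4, which is L ⇒ W
n=7: can move to 0, which is L ⇒ W
n=8: can move to 4, which is L ⇒ W
n=9: moves to 6(W), 8(W); every one is W ⇒ L
n=10: can move to 9, which is L ⇒ W
n=11: can move to 0, which is L ⇒ W
n=12: can move to 9, which is L ⇒ W
n=13: can move to 0, which is L ⇒ W
n=14: moves to 7(W), 12(W), 13(W); every one is W ⇒ L
n=15: can move to 14, which is L ⇒ W
n=16: can move to 14, which is L ⇒ W
n=17: can move to 0, which is L ⇒ W
n=18: can move to 9, which is L ⇒ W
n=19: can move to 0, which is L ⇒ W
n=20: moves to 10(W), 15(W), 16(W), 18(W), 19(W); every one is W ⇒ L
The losing starting values of n are exactly the entries labelled L in this table (5 of them).

0, 4, 9, 14, 20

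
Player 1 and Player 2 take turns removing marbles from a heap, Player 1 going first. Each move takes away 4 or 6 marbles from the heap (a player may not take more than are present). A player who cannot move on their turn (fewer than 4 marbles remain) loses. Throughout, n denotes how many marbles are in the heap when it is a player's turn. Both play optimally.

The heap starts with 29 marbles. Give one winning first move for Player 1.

Work bottom-up. With no move the player to move loses. Otherwise the position is W if at least one move leads to an L position for the opponent, and L if every move leads to a W.
n=0: no move → L
n=1: no move → L
n=2: no move → L
n=3: no move → L
n=4: can move to 0, which is L ⇒ W
n=5: can move to 1, which is L ⇒ W
n=6: can move to 2, which is L ⇒ W
n=7: can move to 3, which is L ⇒ W
n=8: can move to 2, which is L ⇒ W
n=9: can move to 3, which is L ⇒ W
n=10: moves to 6(W), 4(W); every one is W ⇒ L
n=11: moves to 7(W), 5(W); every one is W ⇒ L
n=12: moves to 8(W), 6(W); every one is W ⇒ L
n=13: moves to 9(W), 7(W); every one is W ⇒ L
n=14: can move to 10, which is L ⇒ W
n=15: can move to 11, which is L ⇒ W
n=16: can move to 12, which is L ⇒ W
n=17: can move to 13, which is L ⇒ W
n=18: can move to 12, which is L ⇒ W
n=19: can move to 13, which is L ⇒ W
n=20: moves to 16(W), 14(W); every one is W ⇒ L
n=21: moves to 17(W), 15(W); every one is W ⇒ L
n=22: moves to 18(W), 16(W); every one is W ⇒ L
n=23: moves to 19(W), 17(W); every one is W ⇒ L
n=24: can move to 20, which is L ⇒ W
n=25: can move to 21, which is L ⇒ W
n=26: can move to 22, which is L ⇒ W
n=27: can move to 23, which is L ⇒ W
n=28: can move to 22, which is L ⇒ W
n=29: can move to 23, which is L ⇒ W
From 29, the L positions reachable in one move are: 23.

Remove 6, leaving 23.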